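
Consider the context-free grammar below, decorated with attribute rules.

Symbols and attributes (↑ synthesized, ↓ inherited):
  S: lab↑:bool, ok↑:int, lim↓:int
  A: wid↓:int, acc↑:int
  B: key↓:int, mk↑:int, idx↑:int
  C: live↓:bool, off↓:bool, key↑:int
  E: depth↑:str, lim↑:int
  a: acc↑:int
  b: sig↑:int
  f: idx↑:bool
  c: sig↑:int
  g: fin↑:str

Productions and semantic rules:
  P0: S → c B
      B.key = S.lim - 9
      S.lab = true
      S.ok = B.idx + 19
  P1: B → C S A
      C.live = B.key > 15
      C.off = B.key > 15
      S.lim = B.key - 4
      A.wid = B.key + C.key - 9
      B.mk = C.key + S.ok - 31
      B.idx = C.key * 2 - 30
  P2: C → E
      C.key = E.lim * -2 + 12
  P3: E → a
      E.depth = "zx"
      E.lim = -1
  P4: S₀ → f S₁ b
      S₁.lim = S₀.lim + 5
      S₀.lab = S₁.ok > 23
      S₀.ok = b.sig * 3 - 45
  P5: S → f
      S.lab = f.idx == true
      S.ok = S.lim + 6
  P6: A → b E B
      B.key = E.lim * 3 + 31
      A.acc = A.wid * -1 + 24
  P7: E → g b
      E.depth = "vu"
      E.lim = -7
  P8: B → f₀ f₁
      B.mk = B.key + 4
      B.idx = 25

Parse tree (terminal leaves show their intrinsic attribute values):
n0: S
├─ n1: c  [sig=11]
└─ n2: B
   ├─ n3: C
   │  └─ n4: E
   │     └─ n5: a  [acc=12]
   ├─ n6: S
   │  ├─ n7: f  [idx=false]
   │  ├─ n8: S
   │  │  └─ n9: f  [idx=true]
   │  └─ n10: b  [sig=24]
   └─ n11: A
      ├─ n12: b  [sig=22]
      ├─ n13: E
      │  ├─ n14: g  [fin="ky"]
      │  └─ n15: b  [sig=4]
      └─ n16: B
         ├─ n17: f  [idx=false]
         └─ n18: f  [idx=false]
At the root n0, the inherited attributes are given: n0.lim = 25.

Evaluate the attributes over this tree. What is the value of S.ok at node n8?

23

1. n0.lim = 25  [given at root]
2. n1.sig = 11  [terminal]
3. n2.key = 16  [S.lim - 9]
4. n3.live = true  [B.key > 15]
5. n3.off = true  [B.key > 15]
6. n5.acc = 12  [terminal]
7. n4.depth = "zx"  ["zx"]
8. n4.lim = -1  [-1]
9. n3.key = 14  [E.lim * -2 + 12]
10. n6.lim = 12  [B.key - 4]
11. n7.idx = false  [terminal]
12. n8.lim = 17  [S₀.lim + 5]
13. n9.idx = true  [terminal]
14. n8.lab = true  [f.idx == true]
15. n8.ok = 23  [S.lim + 6]
16. n10.sig = 24  [terminal]
17. n6.lab = false  [S₁.ok > 23]
18. n6.ok = 27  [b.sig * 3 - 45]
19. n11.wid = 21  [B.key + C.key - 9]
20. n12.sig = 22  [terminal]
21. n14.fin = "ky"  [terminal]
22. n15.sig = 4  [terminal]
23. n13.depth = "vu"  ["vu"]
24. n13.lim = -7  [-7]
25. n16.key = 10  [E.lim * 3 + 31]
26. n17.idx = false  [terminal]
27. n18.idx = false  [terminal]
28. n16.mk = 14  [B.key + 4]
29. n16.idx = 25  [25]
30. n11.acc = 3  [A.wid * -1 + 24]
31. n2.mk = 10  [C.key + S.ok - 31]
32. n2.idx = -2  [C.key * 2 - 30]
33. n0.lab = true  [true]
34. n0.ok = 17  [B.idx + 19]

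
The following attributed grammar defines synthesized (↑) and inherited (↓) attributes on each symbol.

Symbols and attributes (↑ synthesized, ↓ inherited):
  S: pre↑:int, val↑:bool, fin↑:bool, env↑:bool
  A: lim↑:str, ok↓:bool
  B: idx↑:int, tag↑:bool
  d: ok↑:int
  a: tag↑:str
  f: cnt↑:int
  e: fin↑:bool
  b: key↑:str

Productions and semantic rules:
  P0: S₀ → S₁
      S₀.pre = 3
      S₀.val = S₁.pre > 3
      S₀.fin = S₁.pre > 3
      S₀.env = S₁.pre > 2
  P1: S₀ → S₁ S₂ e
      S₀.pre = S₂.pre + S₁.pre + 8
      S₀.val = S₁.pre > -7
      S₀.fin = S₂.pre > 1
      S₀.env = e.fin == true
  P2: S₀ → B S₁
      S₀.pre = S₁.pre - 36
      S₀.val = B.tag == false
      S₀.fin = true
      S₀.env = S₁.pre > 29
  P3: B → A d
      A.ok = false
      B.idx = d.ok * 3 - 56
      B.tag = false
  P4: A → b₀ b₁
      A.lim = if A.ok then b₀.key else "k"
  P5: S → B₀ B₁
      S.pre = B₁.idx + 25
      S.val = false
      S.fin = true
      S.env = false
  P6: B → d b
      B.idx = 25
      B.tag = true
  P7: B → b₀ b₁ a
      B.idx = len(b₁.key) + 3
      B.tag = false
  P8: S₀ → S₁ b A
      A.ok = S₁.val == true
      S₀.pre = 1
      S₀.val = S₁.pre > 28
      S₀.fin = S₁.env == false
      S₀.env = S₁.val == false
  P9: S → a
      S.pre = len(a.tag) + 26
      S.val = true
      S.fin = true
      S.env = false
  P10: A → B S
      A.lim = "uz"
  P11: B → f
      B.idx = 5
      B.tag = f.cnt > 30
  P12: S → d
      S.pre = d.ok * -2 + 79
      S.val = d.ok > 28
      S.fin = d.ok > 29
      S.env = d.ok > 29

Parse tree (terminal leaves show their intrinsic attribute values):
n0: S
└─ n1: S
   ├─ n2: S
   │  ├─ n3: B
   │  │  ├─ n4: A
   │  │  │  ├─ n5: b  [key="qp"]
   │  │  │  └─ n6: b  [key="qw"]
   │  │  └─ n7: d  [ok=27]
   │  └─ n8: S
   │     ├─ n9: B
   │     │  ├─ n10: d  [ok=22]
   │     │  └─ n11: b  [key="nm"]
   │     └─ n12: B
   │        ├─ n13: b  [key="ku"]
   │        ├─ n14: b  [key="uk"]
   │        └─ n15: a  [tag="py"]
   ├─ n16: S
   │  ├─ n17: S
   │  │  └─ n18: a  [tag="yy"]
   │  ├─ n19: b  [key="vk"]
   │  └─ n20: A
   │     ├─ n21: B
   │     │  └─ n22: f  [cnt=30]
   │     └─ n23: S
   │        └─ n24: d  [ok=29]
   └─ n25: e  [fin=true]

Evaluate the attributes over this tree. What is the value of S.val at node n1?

1. n4.ok = false  [false]
2. n5.key = "qp"  [terminal]
3. n6.key = "qw"  [terminal]
4. n4.lim = "k"  [if A.ok then b₀.key else "k"]
5. n7.ok = 27  [terminal]
6. n3.idx = 25  [d.ok * 3 - 56]
7. n3.tag = false  [false]
8. n10.ok = 22  [terminal]
9. n11.key = "nm"  [terminal]
10. n9.idx = 25  [25]
11. n9.tag = true  [true]
12. n13.key = "ku"  [terminal]
13. n14.key = "uk"  [terminal]
14. n15.tag = "py"  [terminal]
15. n12.idx = 5  [len(b₁.key) + 3]
16. n12.tag = false  [false]
17. n8.pre = 30  [B₁.idx + 25]
18. n8.val = false  [false]
19. n8.fin = true  [true]
20. n8.env = false  [false]
21. n2.pre = -6  [S₁.pre - 36]
22. n2.val = true  [B.tag == false]
23. n2.fin = true  [true]
24. n2.env = true  [S₁.pre > 29]
25. n18.tag = "yy"  [terminal]
26. n17.pre = 28  [len(a.tag) + 26]
27. n17.val = true  [true]
28. n17.fin = true  [true]
29. n17.env = false  [false]
30. n19.key = "vk"  [terminal]
31. n20.ok = true  [S₁.val == true]
32. n22.cnt = 30  [terminal]
33. n21.idx = 5  [5]
34. n21.tag = false  [f.cnt > 30]
35. n24.ok = 29  [terminal]
36. n23.pre = 21  [d.ok * -2 + 79]
37. n23.val = true  [d.ok > 28]
38. n23.fin = false  [d.ok > 29]
39. n23.env = false  [d.ok > 29]
40. n20.lim = "uz"  ["uz"]
41. n16.pre = 1  [1]
42. n16.val = false  [S₁.pre > 28]
43. n16.fin = true  [S₁.env == false]
44. n16.env = false  [S₁.val == false]
45. n25.fin = true  [terminal]
46. n1.pre = 3  [S₂.pre + S₁.pre + 8]
47. n1.val = true  [S₁.pre > -7]
48. n1.fin = false  [S₂.pre > 1]
49. n1.env = true  [e.fin == true]
50. n0.pre = 3  [3]
51. n0.val = false  [S₁.pre > 3]
52. n0.fin = false  [S₁.pre > 3]
53. n0.env = true  [S₁.pre > 2]

true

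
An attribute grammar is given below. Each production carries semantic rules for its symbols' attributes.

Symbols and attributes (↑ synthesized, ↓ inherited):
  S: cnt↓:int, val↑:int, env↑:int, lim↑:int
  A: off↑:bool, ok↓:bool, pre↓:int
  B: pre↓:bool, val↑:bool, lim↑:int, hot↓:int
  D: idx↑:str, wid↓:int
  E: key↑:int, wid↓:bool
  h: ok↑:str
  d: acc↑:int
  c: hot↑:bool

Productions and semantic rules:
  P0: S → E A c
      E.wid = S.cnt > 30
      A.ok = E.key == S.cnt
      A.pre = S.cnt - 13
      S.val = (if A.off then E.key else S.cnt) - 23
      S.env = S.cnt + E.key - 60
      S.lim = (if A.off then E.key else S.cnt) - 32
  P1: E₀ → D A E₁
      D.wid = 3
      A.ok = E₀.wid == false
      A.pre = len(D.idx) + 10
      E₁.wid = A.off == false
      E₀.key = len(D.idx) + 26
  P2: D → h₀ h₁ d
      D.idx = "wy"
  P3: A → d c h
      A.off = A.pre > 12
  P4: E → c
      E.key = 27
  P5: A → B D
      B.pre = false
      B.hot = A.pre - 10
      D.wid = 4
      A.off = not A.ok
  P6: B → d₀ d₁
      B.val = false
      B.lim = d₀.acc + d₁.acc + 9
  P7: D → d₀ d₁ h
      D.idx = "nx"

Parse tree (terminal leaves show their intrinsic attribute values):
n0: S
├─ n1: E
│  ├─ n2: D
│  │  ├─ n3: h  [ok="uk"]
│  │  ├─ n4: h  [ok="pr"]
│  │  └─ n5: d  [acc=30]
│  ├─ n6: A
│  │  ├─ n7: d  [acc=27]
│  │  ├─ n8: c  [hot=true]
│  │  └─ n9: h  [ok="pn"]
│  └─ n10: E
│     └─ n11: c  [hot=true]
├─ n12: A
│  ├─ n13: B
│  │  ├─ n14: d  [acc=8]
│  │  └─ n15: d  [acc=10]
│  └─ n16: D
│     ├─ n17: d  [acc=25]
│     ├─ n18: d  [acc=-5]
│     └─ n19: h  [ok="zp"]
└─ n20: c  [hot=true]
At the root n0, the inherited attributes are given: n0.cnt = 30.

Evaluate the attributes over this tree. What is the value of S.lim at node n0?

1. n0.cnt = 30  [given at root]
2. n1.wid = false  [S.cnt > 30]
3. n2.wid = 3  [3]
4. n3.ok = "uk"  [terminal]
5. n4.ok = "pr"  [terminal]
6. n5.acc = 30  [terminal]
7. n2.idx = "wy"  ["wy"]
8. n6.ok = true  [E₀.wid == false]
9. n6.pre = 12  [len(D.idx) + 10]
10. n7.acc = 27  [terminal]
11. n8.hot = true  [terminal]
12. n9.ok = "pn"  [terminal]
13. n6.off = false  [A.pre > 12]
14. n10.wid = true  [A.off == false]
15. n11.hot = true  [terminal]
16. n10.key = 27  [27]
17. n1.key = 28  [len(D.idx) + 26]
18. n12.ok = false  [E.key == S.cnt]
19. n12.pre = 17  [S.cnt - 13]
20. n13.pre = false  [false]
21. n13.hot = 7  [A.pre - 10]
22. n14.acc = 8  [terminal]
23. n15.acc = 10  [terminal]
24. n13.val = false  [false]
25. n13.lim = 27  [d₀.acc + d₁.acc + 9]
26. n16.wid = 4  [4]
27. n17.acc = 25  [terminal]
28. n18.acc = -5  [terminal]
29. n19.ok = "zp"  [terminal]
30. n16.idx = "nx"  ["nx"]
31. n12.off = true  [not A.ok]
32. n20.hot = true  [terminal]
33. n0.val = 5  [(if A.off then E.key else S.cnt) - 23]
34. n0.env = -2  [S.cnt + E.key - 60]
35. n0.lim = -4  [(if A.off then E.key else S.cnt) - 32]

-4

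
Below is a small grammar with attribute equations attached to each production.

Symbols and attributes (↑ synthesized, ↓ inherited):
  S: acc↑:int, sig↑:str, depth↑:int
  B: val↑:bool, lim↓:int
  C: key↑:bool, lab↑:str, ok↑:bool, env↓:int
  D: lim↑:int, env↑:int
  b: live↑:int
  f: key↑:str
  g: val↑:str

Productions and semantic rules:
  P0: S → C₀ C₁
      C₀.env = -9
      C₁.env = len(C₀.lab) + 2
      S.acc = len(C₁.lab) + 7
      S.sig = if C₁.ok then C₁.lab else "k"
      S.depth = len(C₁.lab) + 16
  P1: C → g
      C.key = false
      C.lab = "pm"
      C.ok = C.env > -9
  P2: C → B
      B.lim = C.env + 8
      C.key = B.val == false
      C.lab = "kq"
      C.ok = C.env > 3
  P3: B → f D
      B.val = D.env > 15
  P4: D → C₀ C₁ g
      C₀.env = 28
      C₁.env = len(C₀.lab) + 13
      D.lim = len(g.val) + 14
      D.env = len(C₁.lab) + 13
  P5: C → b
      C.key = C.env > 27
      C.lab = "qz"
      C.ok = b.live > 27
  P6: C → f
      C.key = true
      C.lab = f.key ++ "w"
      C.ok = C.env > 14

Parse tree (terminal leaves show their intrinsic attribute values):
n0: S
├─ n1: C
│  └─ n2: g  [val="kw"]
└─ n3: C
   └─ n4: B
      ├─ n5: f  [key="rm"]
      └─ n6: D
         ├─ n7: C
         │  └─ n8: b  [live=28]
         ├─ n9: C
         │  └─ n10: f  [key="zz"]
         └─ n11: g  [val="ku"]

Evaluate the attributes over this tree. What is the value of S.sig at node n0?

"kq"

1. n1.env = -9  [-9]
2. n2.val = "kw"  [terminal]
3. n1.key = false  [false]
4. n1.lab = "pm"  ["pm"]
5. n1.ok = false  [C.env > -9]
6. n3.env = 4  [len(C₀.lab) + 2]
7. n4.lim = 12  [C.env + 8]
8. n5.key = "rm"  [terminal]
9. n7.env = 28  [28]
10. n8.live = 28  [terminal]
11. n7.key = true  [C.env > 27]
12. n7.lab = "qz"  ["qz"]
13. n7.ok = true  [b.live > 27]
14. n9.env = 15  [len(C₀.lab) + 13]
15. n10.key = "zz"  [terminal]
16. n9.key = true  [true]
17. n9.lab = "zzw"  [f.key ++ "w"]
18. n9.ok = true  [C.env > 14]
19. n11.val = "ku"  [terminal]
20. n6.lim = 16  [len(g.val) + 14]
21. n6.env = 16  [len(C₁.lab) + 13]
22. n4.val = true  [D.env > 15]
23. n3.key = false  [B.val == false]
24. n3.lab = "kq"  ["kq"]
25. n3.ok = true  [C.env > 3]
26. n0.acc = 9  [len(C₁.lab) + 7]
27. n0.sig = "kq"  [if C₁.ok then C₁.lab else "k"]
28. n0.depth = 18  [len(C₁.lab) + 16]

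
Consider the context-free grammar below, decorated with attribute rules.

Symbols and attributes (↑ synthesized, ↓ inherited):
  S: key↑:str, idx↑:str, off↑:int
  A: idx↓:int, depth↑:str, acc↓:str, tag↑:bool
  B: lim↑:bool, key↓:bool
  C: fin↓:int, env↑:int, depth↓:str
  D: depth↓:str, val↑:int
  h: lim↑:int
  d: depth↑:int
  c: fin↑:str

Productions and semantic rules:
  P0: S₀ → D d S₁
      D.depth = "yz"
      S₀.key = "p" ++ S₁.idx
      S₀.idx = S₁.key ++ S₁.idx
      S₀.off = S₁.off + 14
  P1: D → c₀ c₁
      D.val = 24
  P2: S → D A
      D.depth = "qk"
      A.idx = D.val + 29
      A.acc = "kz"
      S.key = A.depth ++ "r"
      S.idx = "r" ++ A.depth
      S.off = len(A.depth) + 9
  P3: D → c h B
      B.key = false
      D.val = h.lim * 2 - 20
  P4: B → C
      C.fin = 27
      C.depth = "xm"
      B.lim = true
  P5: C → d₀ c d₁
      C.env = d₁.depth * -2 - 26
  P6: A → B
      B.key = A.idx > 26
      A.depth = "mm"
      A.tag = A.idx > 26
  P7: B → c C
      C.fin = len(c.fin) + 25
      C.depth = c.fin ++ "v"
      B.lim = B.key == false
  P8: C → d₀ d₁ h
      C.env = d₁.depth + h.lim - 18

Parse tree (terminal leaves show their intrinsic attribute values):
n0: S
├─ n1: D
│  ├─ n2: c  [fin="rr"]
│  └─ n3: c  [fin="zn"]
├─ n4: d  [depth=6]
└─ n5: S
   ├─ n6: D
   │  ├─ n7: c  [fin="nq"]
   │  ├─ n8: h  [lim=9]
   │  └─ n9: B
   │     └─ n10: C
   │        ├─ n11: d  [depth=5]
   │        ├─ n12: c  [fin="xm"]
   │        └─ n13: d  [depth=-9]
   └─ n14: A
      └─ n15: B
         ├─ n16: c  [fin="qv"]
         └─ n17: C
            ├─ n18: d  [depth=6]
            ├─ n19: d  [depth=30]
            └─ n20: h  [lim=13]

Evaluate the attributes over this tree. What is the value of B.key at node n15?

1. n1.depth = "yz"  ["yz"]
2. n2.fin = "rr"  [terminal]
3. n3.fin = "zn"  [terminal]
4. n1.val = 24  [24]
5. n4.depth = 6  [terminal]
6. n6.depth = "qk"  ["qk"]
7. n7.fin = "nq"  [terminal]
8. n8.lim = 9  [terminal]
9. n9.key = false  [false]
10. n10.fin = 27  [27]
11. n10.depth = "xm"  ["xm"]
12. n11.depth = 5  [terminal]
13. n12.fin = "xm"  [terminal]
14. n13.depth = -9  [terminal]
15. n10.env = -8  [d₁.depth * -2 - 26]
16. n9.lim = true  [true]
17. n6.val = -2  [h.lim * 2 - 20]
18. n14.idx = 27  [D.val + 29]
19. n14.acc = "kz"  ["kz"]
20. n15.key = true  [A.idx > 26]
21. n16.fin = "qv"  [terminal]
22. n17.fin = 27  [len(c.fin) + 25]
23. n17.depth = "qvv"  [c.fin ++ "v"]
24. n18.depth = 6  [terminal]
25. n19.depth = 30  [terminal]
26. n20.lim = 13  [terminal]
27. n17.env = 25  [d₁.depth + h.lim - 18]
28. n15.lim = false  [B.key == false]
29. n14.depth = "mm"  ["mm"]
30. n14.tag = true  [A.idx > 26]
31. n5.key = "mmr"  [A.depth ++ "r"]
32. n5.idx = "rmm"  ["r" ++ A.depth]
33. n5.off = 11  [len(A.depth) + 9]
34. n0.key = "prmm"  ["p" ++ S₁.idx]
35. n0.idx = "mmrrmm"  [S₁.key ++ S₁.idx]
36. n0.off = 25  [S₁.off + 14]

true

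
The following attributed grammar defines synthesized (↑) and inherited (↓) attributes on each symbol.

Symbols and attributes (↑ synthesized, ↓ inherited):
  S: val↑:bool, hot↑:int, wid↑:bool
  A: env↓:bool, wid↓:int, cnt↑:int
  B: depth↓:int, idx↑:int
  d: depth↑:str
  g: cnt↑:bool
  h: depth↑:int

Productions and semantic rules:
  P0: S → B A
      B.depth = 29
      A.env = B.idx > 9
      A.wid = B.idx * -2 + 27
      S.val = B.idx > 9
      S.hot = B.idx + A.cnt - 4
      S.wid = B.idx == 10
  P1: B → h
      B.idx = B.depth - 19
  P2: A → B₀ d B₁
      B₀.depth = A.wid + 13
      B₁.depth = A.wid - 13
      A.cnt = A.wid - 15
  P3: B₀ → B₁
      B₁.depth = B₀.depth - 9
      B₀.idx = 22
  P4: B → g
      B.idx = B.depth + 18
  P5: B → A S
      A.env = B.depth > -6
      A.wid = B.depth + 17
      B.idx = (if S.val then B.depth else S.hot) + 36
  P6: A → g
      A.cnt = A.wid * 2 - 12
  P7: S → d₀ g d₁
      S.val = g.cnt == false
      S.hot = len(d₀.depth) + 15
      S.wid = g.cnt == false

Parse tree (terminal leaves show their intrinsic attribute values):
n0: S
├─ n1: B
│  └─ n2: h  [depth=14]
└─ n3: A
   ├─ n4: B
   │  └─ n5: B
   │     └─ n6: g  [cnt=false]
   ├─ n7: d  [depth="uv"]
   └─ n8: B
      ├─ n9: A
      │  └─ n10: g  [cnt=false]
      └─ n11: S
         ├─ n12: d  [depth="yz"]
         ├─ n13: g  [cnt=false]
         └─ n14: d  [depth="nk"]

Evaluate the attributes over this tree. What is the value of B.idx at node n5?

29

1. n1.depth = 29  [29]
2. n2.depth = 14  [terminal]
3. n1.idx = 10  [B.depth - 19]
4. n3.env = true  [B.idx > 9]
5. n3.wid = 7  [B.idx * -2 + 27]
6. n4.depth = 20  [A.wid + 13]
7. n5.depth = 11  [B₀.depth - 9]
8. n6.cnt = false  [terminal]
9. n5.idx = 29  [B.depth + 18]
10. n4.idx = 22  [22]
11. n7.depth = "uv"  [terminal]
12. n8.depth = -6  [A.wid - 13]
13. n9.env = false  [B.depth > -6]
14. n9.wid = 11  [B.depth + 17]
15. n10.cnt = false  [terminal]
16. n9.cnt = 10  [A.wid * 2 - 12]
17. n12.depth = "yz"  [terminal]
18. n13.cnt = false  [terminal]
19. n14.depth = "nk"  [terminal]
20. n11.val = true  [g.cnt == false]
21. n11.hot = 17  [len(d₀.depth) + 15]
22. n11.wid = true  [g.cnt == false]
23. n8.idx = 30  [(if S.val then B.depth else S.hot) + 36]
24. n3.cnt = -8  [A.wid - 15]
25. n0.val = true  [B.idx > 9]
26. n0.hot = -2  [B.idx + A.cnt - 4]
27. n0.wid = true  [B.idx == 10]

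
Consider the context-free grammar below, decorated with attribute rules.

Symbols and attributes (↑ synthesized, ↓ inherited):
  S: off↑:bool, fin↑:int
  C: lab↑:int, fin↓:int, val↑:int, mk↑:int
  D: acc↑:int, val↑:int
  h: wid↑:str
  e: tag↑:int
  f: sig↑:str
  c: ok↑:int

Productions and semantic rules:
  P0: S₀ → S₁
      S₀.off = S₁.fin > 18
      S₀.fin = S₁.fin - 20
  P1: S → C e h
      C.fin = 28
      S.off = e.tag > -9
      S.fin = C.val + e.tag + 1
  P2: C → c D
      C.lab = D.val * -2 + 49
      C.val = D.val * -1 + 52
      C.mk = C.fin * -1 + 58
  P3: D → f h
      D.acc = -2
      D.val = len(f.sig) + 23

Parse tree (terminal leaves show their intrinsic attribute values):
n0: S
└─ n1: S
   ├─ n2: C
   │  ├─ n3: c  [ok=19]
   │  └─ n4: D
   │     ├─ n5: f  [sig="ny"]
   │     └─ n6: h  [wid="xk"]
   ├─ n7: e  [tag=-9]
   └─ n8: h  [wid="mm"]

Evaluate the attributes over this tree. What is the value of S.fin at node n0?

-1

1. n2.fin = 28  [28]
2. n3.ok = 19  [terminal]
3. n5.sig = "ny"  [terminal]
4. n6.wid = "xk"  [terminal]
5. n4.acc = -2  [-2]
6. n4.val = 25  [len(f.sig) + 23]
7. n2.lab = -1  [D.val * -2 + 49]
8. n2.val = 27  [D.val * -1 + 52]
9. n2.mk = 30  [C.fin * -1 + 58]
10. n7.tag = -9  [terminal]
11. n8.wid = "mm"  [terminal]
12. n1.off = false  [e.tag > -9]
13. n1.fin = 19  [C.val + e.tag + 1]
14. n0.off = true  [S₁.fin > 18]
15. n0.fin = -1  [S₁.fin - 20]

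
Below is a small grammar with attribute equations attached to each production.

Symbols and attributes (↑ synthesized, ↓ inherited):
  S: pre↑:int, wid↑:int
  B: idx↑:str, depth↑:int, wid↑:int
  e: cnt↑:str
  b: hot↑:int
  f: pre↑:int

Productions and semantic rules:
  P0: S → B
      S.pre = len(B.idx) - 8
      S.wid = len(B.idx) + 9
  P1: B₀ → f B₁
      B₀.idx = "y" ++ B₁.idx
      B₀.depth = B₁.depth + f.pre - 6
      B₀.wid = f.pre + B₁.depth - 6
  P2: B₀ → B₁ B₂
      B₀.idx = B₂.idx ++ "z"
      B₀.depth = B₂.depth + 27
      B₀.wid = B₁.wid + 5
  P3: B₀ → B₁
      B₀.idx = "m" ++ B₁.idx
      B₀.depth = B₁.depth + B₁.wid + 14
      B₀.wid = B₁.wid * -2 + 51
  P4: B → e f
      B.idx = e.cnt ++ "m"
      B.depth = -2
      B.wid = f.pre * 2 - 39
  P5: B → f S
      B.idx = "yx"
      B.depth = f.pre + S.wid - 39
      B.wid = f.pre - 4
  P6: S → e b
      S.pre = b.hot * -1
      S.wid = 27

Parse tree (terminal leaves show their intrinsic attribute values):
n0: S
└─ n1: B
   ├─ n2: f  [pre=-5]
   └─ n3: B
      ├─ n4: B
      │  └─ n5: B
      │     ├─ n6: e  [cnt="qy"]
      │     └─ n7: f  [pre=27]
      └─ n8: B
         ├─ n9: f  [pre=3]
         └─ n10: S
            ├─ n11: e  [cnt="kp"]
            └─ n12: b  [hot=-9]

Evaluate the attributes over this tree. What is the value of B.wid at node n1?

1. n2.pre = -5  [terminal]
2. n6.cnt = "qy"  [terminal]
3. n7.pre = 27  [terminal]
4. n5.idx = "qym"  [e.cnt ++ "m"]
5. n5.depth = -2  [-2]
6. n5.wid = 15  [f.pre * 2 - 39]
7. n4.idx = "mqym"  ["m" ++ B₁.idx]
8. n4.depth = 27  [B₁.depth + B₁.wid + 14]
9. n4.wid = 21  [B₁.wid * -2 + 51]
10. n9.pre = 3  [terminal]
11. n11.cnt = "kp"  [terminal]
12. n12.hot = -9  [terminal]
13. n10.pre = 9  [b.hot * -1]
14. n10.wid = 27  [27]
15. n8.idx = "yx"  ["yx"]
16. n8.depth = -9  [f.pre + S.wid - 39]
17. n8.wid = -1  [f.pre - 4]
18. n3.idx = "yxz"  [B₂.idx ++ "z"]
19. n3.depth = 18  [B₂.depth + 27]
20. n3.wid = 26  [B₁.wid + 5]
21. n1.idx = "yyxz"  ["y" ++ B₁.idx]
22. n1.depth = 7  [B₁.depth + f.pre - 6]
23. n1.wid = 7  [f.pre + B₁.depth - 6]
24. n0.pre = -4  [len(B.idx) - 8]
25. n0.wid = 13  [len(B.idx) + 9]

7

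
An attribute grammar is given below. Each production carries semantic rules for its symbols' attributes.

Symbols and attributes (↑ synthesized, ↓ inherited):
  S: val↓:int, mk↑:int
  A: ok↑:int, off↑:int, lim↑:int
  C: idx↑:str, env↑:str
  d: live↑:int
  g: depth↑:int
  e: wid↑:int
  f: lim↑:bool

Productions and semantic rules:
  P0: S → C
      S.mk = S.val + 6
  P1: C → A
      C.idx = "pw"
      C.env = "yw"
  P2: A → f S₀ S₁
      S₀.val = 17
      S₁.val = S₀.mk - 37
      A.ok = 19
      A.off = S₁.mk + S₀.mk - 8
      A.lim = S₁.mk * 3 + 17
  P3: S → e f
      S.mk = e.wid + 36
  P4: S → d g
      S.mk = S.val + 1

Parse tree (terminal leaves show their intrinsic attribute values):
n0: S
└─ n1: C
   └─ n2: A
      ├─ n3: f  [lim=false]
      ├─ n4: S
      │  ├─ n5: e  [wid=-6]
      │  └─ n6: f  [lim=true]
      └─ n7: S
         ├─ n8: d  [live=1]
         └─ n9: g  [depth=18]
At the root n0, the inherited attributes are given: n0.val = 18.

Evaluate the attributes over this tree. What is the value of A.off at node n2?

1. n0.val = 18  [given at root]
2. n3.lim = false  [terminal]
3. n4.val = 17  [17]
4. n5.wid = -6  [terminal]
5. n6.lim = true  [terminal]
6. n4.mk = 30  [e.wid + 36]
7. n7.val = -7  [S₀.mk - 37]
8. n8.live = 1  [terminal]
9. n9.depth = 18  [terminal]
10. n7.mk = -6  [S.val + 1]
11. n2.ok = 19  [19]
12. n2.off = 16  [S₁.mk + S₀.mk - 8]
13. n2.lim = -1  [S₁.mk * 3 + 17]
14. n1.idx = "pw"  ["pw"]
15. n1.env = "yw"  ["yw"]
16. n0.mk = 24  [S.val + 6]

16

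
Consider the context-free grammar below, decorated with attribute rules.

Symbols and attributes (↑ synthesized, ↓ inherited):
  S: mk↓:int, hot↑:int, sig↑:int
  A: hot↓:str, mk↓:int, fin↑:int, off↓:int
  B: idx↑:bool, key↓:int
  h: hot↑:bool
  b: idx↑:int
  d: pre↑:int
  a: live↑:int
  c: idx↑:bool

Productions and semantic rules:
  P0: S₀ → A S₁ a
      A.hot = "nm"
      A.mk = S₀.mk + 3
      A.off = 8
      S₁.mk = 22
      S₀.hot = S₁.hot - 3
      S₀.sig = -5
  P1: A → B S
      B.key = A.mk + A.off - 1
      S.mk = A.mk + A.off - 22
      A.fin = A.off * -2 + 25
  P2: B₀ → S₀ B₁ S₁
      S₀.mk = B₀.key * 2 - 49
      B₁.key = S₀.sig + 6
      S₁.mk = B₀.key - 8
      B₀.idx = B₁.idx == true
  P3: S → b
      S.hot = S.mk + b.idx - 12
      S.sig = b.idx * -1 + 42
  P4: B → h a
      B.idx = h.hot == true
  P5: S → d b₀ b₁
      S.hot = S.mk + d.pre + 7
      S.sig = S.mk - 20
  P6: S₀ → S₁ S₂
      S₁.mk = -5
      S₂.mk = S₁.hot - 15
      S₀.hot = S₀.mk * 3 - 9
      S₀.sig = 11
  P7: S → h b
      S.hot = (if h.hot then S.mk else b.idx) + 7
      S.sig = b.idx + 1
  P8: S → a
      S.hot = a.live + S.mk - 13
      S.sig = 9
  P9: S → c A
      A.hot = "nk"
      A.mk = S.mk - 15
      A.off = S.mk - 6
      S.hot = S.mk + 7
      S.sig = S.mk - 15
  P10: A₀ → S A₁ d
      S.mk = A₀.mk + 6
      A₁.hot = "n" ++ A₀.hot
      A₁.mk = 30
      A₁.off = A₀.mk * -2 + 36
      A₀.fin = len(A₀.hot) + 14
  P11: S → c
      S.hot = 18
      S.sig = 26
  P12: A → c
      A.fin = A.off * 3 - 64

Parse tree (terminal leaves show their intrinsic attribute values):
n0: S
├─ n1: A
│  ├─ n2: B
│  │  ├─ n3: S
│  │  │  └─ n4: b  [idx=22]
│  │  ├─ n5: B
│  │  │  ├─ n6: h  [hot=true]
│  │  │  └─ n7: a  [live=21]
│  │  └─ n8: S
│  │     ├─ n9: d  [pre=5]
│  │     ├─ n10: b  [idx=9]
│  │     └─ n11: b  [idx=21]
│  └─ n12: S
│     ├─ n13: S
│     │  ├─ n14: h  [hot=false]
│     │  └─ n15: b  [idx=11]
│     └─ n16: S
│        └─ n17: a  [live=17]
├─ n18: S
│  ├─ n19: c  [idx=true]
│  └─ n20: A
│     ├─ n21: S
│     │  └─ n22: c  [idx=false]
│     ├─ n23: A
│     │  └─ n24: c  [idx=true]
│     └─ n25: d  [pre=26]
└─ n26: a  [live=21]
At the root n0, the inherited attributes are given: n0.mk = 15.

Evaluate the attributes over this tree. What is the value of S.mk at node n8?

1. n0.mk = 15  [given at root]
2. n1.hot = "nm"  ["nm"]
3. n1.mk = 18  [S₀.mk + 3]
4. n1.off = 8  [8]
5. n2.key = 25  [A.mk + A.off - 1]
6. n3.mk = 1  [B₀.key * 2 - 49]
7. n4.idx = 22  [terminal]
8. n3.hot = 11  [S.mk + b.idx - 12]
9. n3.sig = 20  [b.idx * -1 + 42]
10. n5.key = 26  [S₀.sig + 6]
11. n6.hot = true  [terminal]
12. n7.live = 21  [terminal]
13. n5.idx = true  [h.hot == true]
14. n8.mk = 17  [B₀.key - 8]
15. n9.pre = 5  [terminal]
16. n10.idx = 9  [terminal]
17. n11.idx = 21  [terminal]
18. n8.hot = 29  [S.mk + d.pre + 7]
19. n8.sig = -3  [S.mk - 20]
20. n2.idx = true  [B₁.idx == true]
21. n12.mk = 4  [A.mk + A.off - 22]
22. n13.mk = -5  [-5]
23. n14.hot = false  [terminal]
24. n15.idx = 11  [terminal]
25. n13.hot = 18  [(if h.hot then S.mk else b.idx) + 7]
26. n13.sig = 12  [b.idx + 1]
27. n16.mk = 3  [S₁.hot - 15]
28. n17.live = 17  [terminal]
29. n16.hot = 7  [a.live + S.mk - 13]
30. n16.sig = 9  [9]
31. n12.hot = 3  [S₀.mk * 3 - 9]
32. n12.sig = 11  [11]
33. n1.fin = 9  [A.off * -2 + 25]
34. n18.mk = 22  [22]
35. n19.idx = true  [terminal]
36. n20.hot = "nk"  ["nk"]
37. n20.mk = 7  [S.mk - 15]
38. n20.off = 16  [S.mk - 6]
39. n21.mk = 13  [A₀.mk + 6]
40. n22.idx = false  [terminal]
41. n21.hot = 18  [18]
42. n21.sig = 26  [26]
43. n23.hot = "nnk"  ["n" ++ A₀.hot]
44. n23.mk = 30  [30]
45. n23.off = 22  [A₀.mk * -2 + 36]
46. n24.idx = true  [terminal]
47. n23.fin = 2  [A.off * 3 - 64]
48. n25.pre = 26  [terminal]
49. n20.fin = 16  [len(A₀.hot) + 14]
50. n18.hot = 29  [S.mk + 7]
51. n18.sig = 7  [S.mk - 15]
52. n26.live = 21  [terminal]
53. n0.hot = 26  [S₁.hot - 3]
54. n0.sig = -5  [-5]

17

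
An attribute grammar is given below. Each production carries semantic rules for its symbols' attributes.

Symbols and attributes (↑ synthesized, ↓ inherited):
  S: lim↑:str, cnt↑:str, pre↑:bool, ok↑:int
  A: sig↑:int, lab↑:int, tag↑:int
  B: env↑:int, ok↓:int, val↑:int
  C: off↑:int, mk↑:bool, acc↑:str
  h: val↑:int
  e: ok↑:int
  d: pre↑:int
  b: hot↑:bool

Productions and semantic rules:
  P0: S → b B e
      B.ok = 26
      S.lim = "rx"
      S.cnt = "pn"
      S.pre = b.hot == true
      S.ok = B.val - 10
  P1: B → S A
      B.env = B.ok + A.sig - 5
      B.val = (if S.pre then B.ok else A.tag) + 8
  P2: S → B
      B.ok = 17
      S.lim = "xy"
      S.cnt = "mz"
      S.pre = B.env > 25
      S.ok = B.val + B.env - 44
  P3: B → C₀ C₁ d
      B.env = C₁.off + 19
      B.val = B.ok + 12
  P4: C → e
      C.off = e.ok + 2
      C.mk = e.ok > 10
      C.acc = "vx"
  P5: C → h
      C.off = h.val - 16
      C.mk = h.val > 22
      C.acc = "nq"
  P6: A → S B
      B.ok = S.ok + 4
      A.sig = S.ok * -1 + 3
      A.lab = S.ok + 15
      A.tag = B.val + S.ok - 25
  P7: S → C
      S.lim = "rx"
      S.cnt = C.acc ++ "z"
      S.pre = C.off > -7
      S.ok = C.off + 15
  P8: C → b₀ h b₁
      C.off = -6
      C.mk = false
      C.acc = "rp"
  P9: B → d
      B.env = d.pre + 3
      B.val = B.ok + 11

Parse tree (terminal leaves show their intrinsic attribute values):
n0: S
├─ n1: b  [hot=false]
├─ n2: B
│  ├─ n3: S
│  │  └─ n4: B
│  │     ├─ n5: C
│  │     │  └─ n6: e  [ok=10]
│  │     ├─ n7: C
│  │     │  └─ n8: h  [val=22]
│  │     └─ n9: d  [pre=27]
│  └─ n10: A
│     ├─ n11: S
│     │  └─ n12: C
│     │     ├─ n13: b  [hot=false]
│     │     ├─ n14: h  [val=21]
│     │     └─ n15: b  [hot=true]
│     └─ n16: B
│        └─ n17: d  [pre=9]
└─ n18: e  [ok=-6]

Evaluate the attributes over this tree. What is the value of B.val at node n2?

16

1. n1.hot = false  [terminal]
2. n2.ok = 26  [26]
3. n4.ok = 17  [17]
4. n6.ok = 10  [terminal]
5. n5.off = 12  [e.ok + 2]
6. n5.mk = false  [e.ok > 10]
7. n5.acc = "vx"  ["vx"]
8. n8.val = 22  [terminal]
9. n7.off = 6  [h.val - 16]
10. n7.mk = false  [h.val > 22]
11. n7.acc = "nq"  ["nq"]
12. n9.pre = 27  [terminal]
13. n4.env = 25  [C₁.off + 19]
14. n4.val = 29  [B.ok + 12]
15. n3.lim = "xy"  ["xy"]
16. n3.cnt = "mz"  ["mz"]
17. n3.pre = false  [B.env > 25]
18. n3.ok = 10  [B.val + B.env - 44]
19. n13.hot = false  [terminal]
20. n14.val = 21  [terminal]
21. n15.hot = true  [terminal]
22. n12.off = -6  [-6]
23. n12.mk = false  [false]
24. n12.acc = "rp"  ["rp"]
25. n11.lim = "rx"  ["rx"]
26. n11.cnt = "rpz"  [C.acc ++ "z"]
27. n11.pre = true  [C.off > -7]
28. n11.ok = 9  [C.off + 15]
29. n16.ok = 13  [S.ok + 4]
30. n17.pre = 9  [terminal]
31. n16.env = 12  [d.pre + 3]
32. n16.val = 24  [B.ok + 11]
33. n10.sig = -6  [S.ok * -1 + 3]
34. n10.lab = 24  [S.ok + 15]
35. n10.tag = 8  [B.val + S.ok - 25]
36. n2.env = 15  [B.ok + A.sig - 5]
37. n2.val = 16  [(if S.pre then B.ok else A.tag) + 8]
38. n18.ok = -6  [terminal]
39. n0.lim = "rx"  ["rx"]
40. n0.cnt = "pn"  ["pn"]
41. n0.pre = false  [b.hot == true]
42. n0.ok = 6  [B.val - 10]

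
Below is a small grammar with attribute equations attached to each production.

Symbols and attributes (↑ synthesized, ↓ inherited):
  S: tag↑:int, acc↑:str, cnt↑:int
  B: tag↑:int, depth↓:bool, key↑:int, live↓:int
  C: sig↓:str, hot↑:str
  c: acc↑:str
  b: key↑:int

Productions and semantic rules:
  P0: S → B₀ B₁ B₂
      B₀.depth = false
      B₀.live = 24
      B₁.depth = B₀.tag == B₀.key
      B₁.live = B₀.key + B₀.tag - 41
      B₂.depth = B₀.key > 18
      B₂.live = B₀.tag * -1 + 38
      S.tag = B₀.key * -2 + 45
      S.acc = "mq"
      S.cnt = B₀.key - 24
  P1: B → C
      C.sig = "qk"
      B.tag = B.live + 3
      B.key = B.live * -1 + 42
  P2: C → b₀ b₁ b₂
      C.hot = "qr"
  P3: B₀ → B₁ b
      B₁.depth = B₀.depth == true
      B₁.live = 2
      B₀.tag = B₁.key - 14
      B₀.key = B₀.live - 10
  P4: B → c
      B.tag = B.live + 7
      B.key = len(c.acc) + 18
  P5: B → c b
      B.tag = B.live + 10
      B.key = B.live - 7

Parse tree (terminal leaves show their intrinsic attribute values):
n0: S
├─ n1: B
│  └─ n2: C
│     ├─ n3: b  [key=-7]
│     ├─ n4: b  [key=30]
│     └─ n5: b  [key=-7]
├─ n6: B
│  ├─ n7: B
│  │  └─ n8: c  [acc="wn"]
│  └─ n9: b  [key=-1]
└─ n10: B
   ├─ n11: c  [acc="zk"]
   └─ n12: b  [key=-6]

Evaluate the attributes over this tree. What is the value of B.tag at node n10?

1. n1.depth = false  [false]
2. n1.live = 24  [24]
3. n2.sig = "qk"  ["qk"]
4. n3.key = -7  [terminal]
5. n4.key = 30  [terminal]
6. n5.key = -7  [terminal]
7. n2.hot = "qr"  ["qr"]
8. n1.tag = 27  [B.live + 3]
9. n1.key = 18  [B.live * -1 + 42]
10. n6.depth = false  [B₀.tag == B₀.key]
11. n6.live = 4  [B₀.key + B₀.tag - 41]
12. n7.depth = false  [B₀.depth == true]
13. n7.live = 2  [2]
14. n8.acc = "wn"  [terminal]
15. n7.tag = 9  [B.live + 7]
16. n7.key = 20  [len(c.acc) + 18]
17. n9.key = -1  [terminal]
18. n6.tag = 6  [B₁.key - 14]
19. n6.key = -6  [B₀.live - 10]
20. n10.depth = false  [B₀.key > 18]
21. n10.live = 11  [B₀.tag * -1 + 38]
22. n11.acc = "zk"  [terminal]
23. n12.key = -6  [terminal]
24. n10.tag = 21  [B.live + 10]
25. n10.key = 4  [B.live - 7]
26. n0.tag = 9  [B₀.key * -2 + 45]
27. n0.acc = "mq"  ["mq"]
28. n0.cnt = -6  [B₀.key - 24]

21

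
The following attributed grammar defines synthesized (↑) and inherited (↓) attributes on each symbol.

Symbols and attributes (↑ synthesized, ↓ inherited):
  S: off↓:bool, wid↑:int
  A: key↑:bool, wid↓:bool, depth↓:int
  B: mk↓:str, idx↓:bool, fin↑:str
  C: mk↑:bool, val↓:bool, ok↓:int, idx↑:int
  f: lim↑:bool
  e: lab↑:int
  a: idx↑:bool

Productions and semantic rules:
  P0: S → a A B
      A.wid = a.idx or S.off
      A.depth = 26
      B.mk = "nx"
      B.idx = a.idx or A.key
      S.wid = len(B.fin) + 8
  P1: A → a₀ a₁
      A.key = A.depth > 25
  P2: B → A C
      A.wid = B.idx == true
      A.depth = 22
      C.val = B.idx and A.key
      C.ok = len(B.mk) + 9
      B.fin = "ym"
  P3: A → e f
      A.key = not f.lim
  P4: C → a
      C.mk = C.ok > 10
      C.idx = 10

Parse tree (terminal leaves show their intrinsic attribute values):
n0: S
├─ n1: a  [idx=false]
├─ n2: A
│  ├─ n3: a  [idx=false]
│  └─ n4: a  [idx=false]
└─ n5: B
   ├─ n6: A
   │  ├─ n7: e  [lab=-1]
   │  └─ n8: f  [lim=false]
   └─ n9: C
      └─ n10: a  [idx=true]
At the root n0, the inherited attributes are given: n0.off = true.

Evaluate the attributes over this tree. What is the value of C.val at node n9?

true

1. n0.off = true  [given at root]
2. n1.idx = false  [terminal]
3. n2.wid = true  [a.idx or S.off]
4. n2.depth = 26  [26]
5. n3.idx = false  [terminal]
6. n4.idx = false  [terminal]
7. n2.key = true  [A.depth > 25]
8. n5.mk = "nx"  ["nx"]
9. n5.idx = true  [a.idx or A.key]
10. n6.wid = true  [B.idx == true]
11. n6.depth = 22  [22]
12. n7.lab = -1  [terminal]
13. n8.lim = false  [terminal]
14. n6.key = true  [not f.lim]
15. n9.val = true  [B.idx and A.key]
16. n9.ok = 11  [len(B.mk) + 9]
17. n10.idx = true  [terminal]
18. n9.mk = true  [C.ok > 10]
19. n9.idx = 10  [10]
20. n5.fin = "ym"  ["ym"]
21. n0.wid = 10  [len(B.fin) + 8]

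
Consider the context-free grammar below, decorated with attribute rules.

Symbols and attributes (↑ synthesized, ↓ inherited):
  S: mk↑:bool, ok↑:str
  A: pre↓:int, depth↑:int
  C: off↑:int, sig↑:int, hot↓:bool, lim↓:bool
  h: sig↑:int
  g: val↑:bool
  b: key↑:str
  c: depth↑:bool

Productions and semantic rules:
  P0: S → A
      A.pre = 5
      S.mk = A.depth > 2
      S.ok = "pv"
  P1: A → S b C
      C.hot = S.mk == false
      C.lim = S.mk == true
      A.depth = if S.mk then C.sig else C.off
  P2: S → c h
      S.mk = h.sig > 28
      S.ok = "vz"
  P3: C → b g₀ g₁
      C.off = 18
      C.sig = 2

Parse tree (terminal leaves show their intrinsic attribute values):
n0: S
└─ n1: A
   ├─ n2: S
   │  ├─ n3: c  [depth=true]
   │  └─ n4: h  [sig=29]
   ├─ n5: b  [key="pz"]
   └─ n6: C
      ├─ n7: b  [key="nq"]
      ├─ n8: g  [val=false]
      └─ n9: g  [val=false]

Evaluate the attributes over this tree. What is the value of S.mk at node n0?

1. n1.pre = 5  [5]
2. n3.depth = true  [terminal]
3. n4.sig = 29  [terminal]
4. n2.mk = true  [h.sig > 28]
5. n2.ok = "vz"  ["vz"]
6. n5.key = "pz"  [terminal]
7. n6.hot = false  [S.mk == false]
8. n6.lim = true  [S.mk == true]
9. n7.key = "nq"  [terminal]
10. n8.val = false  [terminal]
11. n9.val = false  [terminal]
12. n6.off = 18  [18]
13. n6.sig = 2  [2]
14. n1.depth = 2  [if S.mk then C.sig else C.off]
15. n0.mk = false  [A.depth > 2]
16. n0.ok = "pv"  ["pv"]

false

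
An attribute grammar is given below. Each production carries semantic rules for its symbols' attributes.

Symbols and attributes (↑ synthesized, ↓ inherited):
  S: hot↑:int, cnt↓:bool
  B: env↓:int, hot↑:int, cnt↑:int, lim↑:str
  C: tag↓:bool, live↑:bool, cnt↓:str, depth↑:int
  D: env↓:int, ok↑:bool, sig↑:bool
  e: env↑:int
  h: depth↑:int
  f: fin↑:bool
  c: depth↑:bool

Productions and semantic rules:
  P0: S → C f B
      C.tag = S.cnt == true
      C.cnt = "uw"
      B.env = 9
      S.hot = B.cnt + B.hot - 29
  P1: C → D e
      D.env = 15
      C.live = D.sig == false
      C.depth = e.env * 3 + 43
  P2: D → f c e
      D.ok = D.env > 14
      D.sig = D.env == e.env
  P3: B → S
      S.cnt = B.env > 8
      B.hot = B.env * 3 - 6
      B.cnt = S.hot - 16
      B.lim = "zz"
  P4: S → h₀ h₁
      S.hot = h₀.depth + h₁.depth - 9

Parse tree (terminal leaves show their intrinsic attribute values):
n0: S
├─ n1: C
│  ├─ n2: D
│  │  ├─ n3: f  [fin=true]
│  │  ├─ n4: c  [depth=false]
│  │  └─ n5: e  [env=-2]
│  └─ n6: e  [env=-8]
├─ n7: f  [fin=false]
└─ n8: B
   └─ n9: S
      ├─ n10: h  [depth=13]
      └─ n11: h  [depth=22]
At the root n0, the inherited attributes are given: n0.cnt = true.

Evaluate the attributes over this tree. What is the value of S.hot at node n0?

1. n0.cnt = true  [given at root]
2. n1.tag = true  [S.cnt == true]
3. n1.cnt = "uw"  ["uw"]
4. n2.env = 15  [15]
5. n3.fin = true  [terminal]
6. n4.depth = false  [terminal]
7. n5.env = -2  [terminal]
8. n2.ok = true  [D.env > 14]
9. n2.sig = false  [D.env == e.env]
10. n6.env = -8  [terminal]
11. n1.live = true  [D.sig == false]
12. n1.depth = 19  [e.env * 3 + 43]
13. n7.fin = false  [terminal]
14. n8.env = 9  [9]
15. n9.cnt = true  [B.env > 8]
16. n10.depth = 13  [terminal]
17. n11.depth = 22  [terminal]
18. n9.hot = 26  [h₀.depth + h₁.depth - 9]
19. n8.hot = 21  [B.env * 3 - 6]
20. n8.cnt = 10  [S.hot - 16]
21. n8.lim = "zz"  ["zz"]
22. n0.hot = 2  [B.cnt + B.hot - 29]

2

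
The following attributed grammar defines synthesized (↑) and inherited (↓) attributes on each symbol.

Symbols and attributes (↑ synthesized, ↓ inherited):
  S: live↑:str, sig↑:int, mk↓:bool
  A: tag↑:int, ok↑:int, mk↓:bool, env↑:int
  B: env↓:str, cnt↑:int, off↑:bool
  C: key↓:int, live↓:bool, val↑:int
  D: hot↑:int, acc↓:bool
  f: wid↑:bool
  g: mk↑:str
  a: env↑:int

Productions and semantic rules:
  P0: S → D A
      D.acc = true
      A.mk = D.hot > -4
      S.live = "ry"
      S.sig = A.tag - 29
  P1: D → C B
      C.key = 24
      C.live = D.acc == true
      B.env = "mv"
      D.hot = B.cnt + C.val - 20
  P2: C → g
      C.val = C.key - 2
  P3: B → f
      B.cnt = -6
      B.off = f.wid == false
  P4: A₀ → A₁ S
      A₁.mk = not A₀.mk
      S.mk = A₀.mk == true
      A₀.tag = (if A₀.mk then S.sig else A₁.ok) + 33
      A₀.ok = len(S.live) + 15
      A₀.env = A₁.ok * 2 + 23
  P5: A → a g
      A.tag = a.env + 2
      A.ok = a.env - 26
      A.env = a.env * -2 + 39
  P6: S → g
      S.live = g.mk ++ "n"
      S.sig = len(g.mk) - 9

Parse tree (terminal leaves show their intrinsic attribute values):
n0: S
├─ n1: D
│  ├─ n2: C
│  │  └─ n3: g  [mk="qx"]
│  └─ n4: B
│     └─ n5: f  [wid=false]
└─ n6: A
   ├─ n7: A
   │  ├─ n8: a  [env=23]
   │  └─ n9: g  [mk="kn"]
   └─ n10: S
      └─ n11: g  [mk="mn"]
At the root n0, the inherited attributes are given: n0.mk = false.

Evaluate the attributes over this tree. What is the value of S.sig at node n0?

1

1. n0.mk = false  [given at root]
2. n1.acc = true  [true]
3. n2.key = 24  [24]
4. n2.live = true  [D.acc == true]
5. n3.mk = "qx"  [terminal]
6. n2.val = 22  [C.key - 2]
7. n4.env = "mv"  ["mv"]
8. n5.wid = false  [terminal]
9. n4.cnt = -6  [-6]
10. n4.off = true  [f.wid == false]
11. n1.hot = -4  [B.cnt + C.val - 20]
12. n6.mk = false  [D.hot > -4]
13. n7.mk = true  [not A₀.mk]
14. n8.env = 23  [terminal]
15. n9.mk = "kn"  [terminal]
16. n7.tag = 25  [a.env + 2]
17. n7.ok = -3  [a.env - 26]
18. n7.env = -7  [a.env * -2 + 39]
19. n10.mk = false  [A₀.mk == true]
20. n11.mk = "mn"  [terminal]
21. n10.live = "mnn"  [g.mk ++ "n"]
22. n10.sig = -7  [len(g.mk) - 9]
23. n6.tag = 30  [(if A₀.mk then S.sig else A₁.ok) + 33]
24. n6.ok = 18  [len(S.live) + 15]
25. n6.env = 17  [A₁.ok * 2 + 23]
26. n0.live = "ry"  ["ry"]
27. n0.sig = 1  [A.tag - 29]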